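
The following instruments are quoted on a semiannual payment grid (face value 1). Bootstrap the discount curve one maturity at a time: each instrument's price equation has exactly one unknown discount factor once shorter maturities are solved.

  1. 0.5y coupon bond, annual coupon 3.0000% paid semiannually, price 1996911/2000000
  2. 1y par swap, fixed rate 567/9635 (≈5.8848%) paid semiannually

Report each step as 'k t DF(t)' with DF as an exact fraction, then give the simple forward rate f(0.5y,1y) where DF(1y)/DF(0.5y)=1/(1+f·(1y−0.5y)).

1 1/2 9837/10000
2 1 9433/10000
f(0.5y,1y) = ((9837/10000)/(9433/10000) − 1)/(1/2) = 808/9433 ≈ 8.5657%

step 1 [0.5y] bond c/2=3/200: DF=(1996911/2000000 − 3/200·(0))/(1+3/200) = 9837/10000 ≈ 0.983700
step 2 [1y] swap r/2=567/19270: DF=(1 − 567/19270·(0.983700))/(1+567/19270) = 9433/10000 ≈ 0.943300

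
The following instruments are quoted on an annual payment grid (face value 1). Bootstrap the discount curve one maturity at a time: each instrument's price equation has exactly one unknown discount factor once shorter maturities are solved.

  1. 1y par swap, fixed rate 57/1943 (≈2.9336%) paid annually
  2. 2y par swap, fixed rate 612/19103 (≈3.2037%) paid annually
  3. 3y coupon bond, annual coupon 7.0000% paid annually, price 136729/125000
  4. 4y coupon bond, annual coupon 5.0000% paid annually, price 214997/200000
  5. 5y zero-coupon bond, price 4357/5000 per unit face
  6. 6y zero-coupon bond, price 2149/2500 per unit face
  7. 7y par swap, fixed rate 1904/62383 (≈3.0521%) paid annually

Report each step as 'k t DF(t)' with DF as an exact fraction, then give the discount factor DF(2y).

step 1 [1y] swap r/1=57/1943: DF=(1 − 57/1943·(0))/(1+57/1943) = 1943/2000 ≈ 0.971500
step 2 [2y] swap r/1=612/19103: DF=(1 − 612/19103·(0.971500))/(1+612/19103) = 2347/2500 ≈ 0.938800
step 3 [3y] bond c/1=7/100: DF=(136729/125000 − 7/100·(0.971500+0.938800))/(1+7/100) = 8973/10000 ≈ 0.897300
step 4 [4y] bond c/1=1/20: DF=(214997/200000 − 1/20·(0.971500+0.938800+0.897300))/(1+1/20) = 8901/10000 ≈ 0.890100
step 5 [5y] zero: DF = P = 4357/5000 ≈ 0.871400
step 6 [6y] zero: DF = P = 2149/2500 ≈ 0.859600
step 7 [7y] swap r/1=1904/62383: DF=(1 − 1904/62383·(0.971500+0.938800+0.897300+0.890100+0.871400+0.859600))/(1+1904/62383) = 506/625 ≈ 0.809600

1 1 1943/2000
2 2 2347/2500
3 3 8973/10000
4 4 8901/10000
5 5 4357/5000
6 6 2149/2500
7 7 506/625
DF(2y) = 2347/2500 ≈ 0.938800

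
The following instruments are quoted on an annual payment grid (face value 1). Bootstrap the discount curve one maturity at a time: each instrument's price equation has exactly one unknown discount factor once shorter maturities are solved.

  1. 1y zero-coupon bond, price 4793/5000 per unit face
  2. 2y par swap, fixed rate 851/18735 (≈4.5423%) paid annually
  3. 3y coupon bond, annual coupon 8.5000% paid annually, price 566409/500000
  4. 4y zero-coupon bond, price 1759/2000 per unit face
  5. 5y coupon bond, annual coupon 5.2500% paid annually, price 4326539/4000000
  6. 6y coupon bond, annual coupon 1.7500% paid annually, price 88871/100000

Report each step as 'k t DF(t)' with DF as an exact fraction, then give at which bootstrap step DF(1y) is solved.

step 1 [1y] zero: DF = P = 4793/5000 ≈ 0.958600
step 2 [2y] swap r/1=851/18735: DF=(1 − 851/18735·(0.958600))/(1+851/18735) = 9149/10000 ≈ 0.914900
step 3 [3y] bond c/1=17/200: DF=(566409/500000 − 17/200·(0.958600+0.914900))/(1+17/200) = 8973/10000 ≈ 0.897300
step 4 [4y] zero: DF = P = 1759/2000 ≈ 0.879500
step 5 [5y] bond c/1=21/400: DF=(4326539/4000000 − 21/400·(0.958600+0.914900+0.897300+0.879500))/(1+21/400) = 1057/1250 ≈ 0.845600
step 6 [6y] bond c/1=7/400: DF=(88871/100000 − 7/400·(0.958600+0.914900+0.897300+0.879500+0.845600))/(1+7/400) = 7961/10000 ≈ 0.796100

1 1 4793/5000
2 2 9149/10000
3 3 8973/10000
4 4 1759/2000
5 5 1057/1250
6 6 7961/10000
DF(1y) is solved at step 1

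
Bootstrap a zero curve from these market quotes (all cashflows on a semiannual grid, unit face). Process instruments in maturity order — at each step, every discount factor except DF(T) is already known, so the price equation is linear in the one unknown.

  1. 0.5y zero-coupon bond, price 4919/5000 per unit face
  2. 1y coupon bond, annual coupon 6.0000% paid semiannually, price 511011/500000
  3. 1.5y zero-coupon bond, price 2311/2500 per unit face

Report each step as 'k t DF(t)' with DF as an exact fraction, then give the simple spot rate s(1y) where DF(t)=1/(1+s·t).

step 1 [0.5y] zero: DF = P = 4919/5000 ≈ 0.983800
step 2 [1y] bond c/2=3/100: DF=(511011/500000 − 3/100·(0.983800))/(1+3/100) = 2409/2500 ≈ 0.963600
step 3 [1.5y] zero: DF = P = 2311/2500 ≈ 0.924400

1 1/2 4919/5000
2 1 2409/2500
3 3/2 2311/2500
s(1y) = (1/(2409/2500) − 1)/(1) = 91/2409 ≈ 3.7775%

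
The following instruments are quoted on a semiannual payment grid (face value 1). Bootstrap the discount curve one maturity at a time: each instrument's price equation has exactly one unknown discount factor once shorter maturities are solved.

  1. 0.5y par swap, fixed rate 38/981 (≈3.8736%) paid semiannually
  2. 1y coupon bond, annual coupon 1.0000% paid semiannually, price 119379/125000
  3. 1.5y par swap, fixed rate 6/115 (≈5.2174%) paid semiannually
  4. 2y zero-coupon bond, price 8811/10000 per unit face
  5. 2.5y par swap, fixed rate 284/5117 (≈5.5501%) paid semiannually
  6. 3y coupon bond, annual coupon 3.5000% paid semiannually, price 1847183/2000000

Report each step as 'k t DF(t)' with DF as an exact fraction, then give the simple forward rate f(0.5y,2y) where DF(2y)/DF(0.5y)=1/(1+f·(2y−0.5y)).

step 1 [0.5y] swap r/2=19/981: DF=(1 − 19/981·(0))/(1+19/981) = 981/1000 ≈ 0.981000
step 2 [1y] bond c/2=1/200: DF=(119379/125000 − 1/200·(0.981000))/(1+1/200) = 4727/5000 ≈ 0.945400
step 3 [1.5y] swap r/2=3/115: DF=(1 − 3/115·(0.981000+0.945400))/(1+3/115) = 1157/1250 ≈ 0.925600
step 4 [2y] zero: DF = P = 8811/10000 ≈ 0.881100
step 5 [2.5y] swap r/2=142/5117: DF=(1 − 142/5117·(0.981000+0.945400+0.925600+0.881100))/(1+142/5117) = 4361/5000 ≈ 0.872200
step 6 [3y] bond c/2=7/400: DF=(1847183/2000000 − 7/400·(0.981000+0.945400+0.925600+0.881100+0.872200))/(1+7/400) = 1657/2000 ≈ 0.828500

1 1/2 981/1000
2 1 4727/5000
3 3/2 1157/1250
4 2 8811/10000
5 5/2 4361/5000
6 3 1657/2000
f(0.5y,2y) = ((981/1000)/(8811/10000) − 1)/(3/2) = 74/979 ≈ 7.5587%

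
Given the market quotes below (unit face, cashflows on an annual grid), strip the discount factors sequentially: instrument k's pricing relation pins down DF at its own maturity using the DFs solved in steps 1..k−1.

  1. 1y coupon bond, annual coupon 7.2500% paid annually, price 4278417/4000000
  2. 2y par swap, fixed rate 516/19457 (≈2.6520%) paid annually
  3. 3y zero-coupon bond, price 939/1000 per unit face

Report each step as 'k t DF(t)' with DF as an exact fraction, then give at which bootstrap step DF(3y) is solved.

1 1 9973/10000
2 2 2371/2500
3 3 939/1000
DF(3y) is solved at step 3

step 1 [1y] bond c/1=29/400: DF=(4278417/4000000 − 29/400·(0))/(1+29/400) = 9973/10000 ≈ 0.997300
step 2 [2y] swap r/1=516/19457: DF=(1 − 516/19457·(0.997300))/(1+516/19457) = 2371/2500 ≈ 0.948400
step 3 [3y] zero: DF = P = 939/1000 ≈ 0.939000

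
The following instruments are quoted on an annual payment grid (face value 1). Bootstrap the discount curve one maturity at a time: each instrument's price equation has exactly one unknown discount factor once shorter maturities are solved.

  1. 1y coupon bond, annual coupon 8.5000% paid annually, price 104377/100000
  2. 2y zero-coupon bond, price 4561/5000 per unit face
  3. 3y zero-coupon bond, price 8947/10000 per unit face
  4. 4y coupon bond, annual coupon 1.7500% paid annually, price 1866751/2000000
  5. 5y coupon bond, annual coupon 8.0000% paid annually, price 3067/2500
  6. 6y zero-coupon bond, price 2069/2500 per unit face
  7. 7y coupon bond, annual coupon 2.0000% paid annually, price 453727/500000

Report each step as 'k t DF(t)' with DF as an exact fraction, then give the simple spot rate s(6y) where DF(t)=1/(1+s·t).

step 1 [1y] bond c/1=17/200: DF=(104377/100000 − 17/200·(0))/(1+17/200) = 481/500 ≈ 0.962000
step 2 [2y] zero: DF = P = 4561/5000 ≈ 0.912200
step 3 [3y] zero: DF = P = 8947/10000 ≈ 0.894700
step 4 [4y] bond c/1=7/400: DF=(1866751/2000000 − 7/400·(0.962000+0.912200+0.894700))/(1+7/400) = 8697/10000 ≈ 0.869700
step 5 [5y] bond c/1=2/25: DF=(3067/2500 − 2/25·(0.962000+0.912200+0.894700+0.869700))/(1+2/25) = 1083/1250 ≈ 0.866400
step 6 [6y] zero: DF = P = 2069/2500 ≈ 0.827600
step 7 [7y] bond c/1=1/50: DF=(453727/500000 − 1/50·(0.962000+0.912200+0.894700+0.869700+0.866400+0.827600))/(1+1/50) = 7851/10000 ≈ 0.785100

1 1 481/500
2 2 4561/5000
3 3 8947/10000
4 4 8697/10000
5 5 1083/1250
6 6 2069/2500
7 7 7851/10000
s(6y) = (1/(2069/2500) − 1)/(6) = 431/12414 ≈ 3.4719%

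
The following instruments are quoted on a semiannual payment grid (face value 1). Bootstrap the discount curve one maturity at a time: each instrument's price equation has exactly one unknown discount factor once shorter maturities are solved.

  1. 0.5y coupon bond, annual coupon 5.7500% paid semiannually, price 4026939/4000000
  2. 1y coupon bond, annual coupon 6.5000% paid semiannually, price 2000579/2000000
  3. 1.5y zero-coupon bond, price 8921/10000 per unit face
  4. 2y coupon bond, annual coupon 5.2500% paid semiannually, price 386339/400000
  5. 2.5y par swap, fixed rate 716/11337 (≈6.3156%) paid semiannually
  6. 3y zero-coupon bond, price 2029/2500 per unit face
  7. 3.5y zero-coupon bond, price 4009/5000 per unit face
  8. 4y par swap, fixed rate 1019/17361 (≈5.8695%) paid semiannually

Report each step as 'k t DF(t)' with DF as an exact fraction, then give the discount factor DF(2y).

1 1/2 4893/5000
2 1 469/500
3 3/2 8921/10000
4 2 8693/10000
5 5/2 1071/1250
6 3 2029/2500
7 7/2 4009/5000
8 4 3981/5000
DF(2y) = 8693/10000 ≈ 0.869300

step 1 [0.5y] bond c/2=23/800: DF=(4026939/4000000 − 23/800·(0))/(1+23/800) = 4893/5000 ≈ 0.978600
step 2 [1y] bond c/2=13/400: DF=(2000579/2000000 − 13/400·(0.978600))/(1+13/400) = 469/500 ≈ 0.938000
step 3 [1.5y] zero: DF = P = 8921/10000 ≈ 0.892100
step 4 [2y] bond c/2=21/800: DF=(386339/400000 − 21/800·(0.978600+0.938000+0.892100))/(1+21/800) = 8693/10000 ≈ 0.869300
step 5 [2.5y] swap r/2=358/11337: DF=(1 − 358/11337·(0.978600+0.938000+0.892100+0.869300))/(1+358/11337) = 1071/1250 ≈ 0.856800
step 6 [3y] zero: DF = P = 2029/2500 ≈ 0.811600
step 7 [3.5y] zero: DF = P = 4009/5000 ≈ 0.801800
step 8 [4y] swap r/2=1019/34722: DF=(1 − 1019/34722·(0.978600+0.938000+0.892100+0.869300+0.856800+0.811600+0.801800))/(1+1019/34722) = 3981/5000 ≈ 0.796200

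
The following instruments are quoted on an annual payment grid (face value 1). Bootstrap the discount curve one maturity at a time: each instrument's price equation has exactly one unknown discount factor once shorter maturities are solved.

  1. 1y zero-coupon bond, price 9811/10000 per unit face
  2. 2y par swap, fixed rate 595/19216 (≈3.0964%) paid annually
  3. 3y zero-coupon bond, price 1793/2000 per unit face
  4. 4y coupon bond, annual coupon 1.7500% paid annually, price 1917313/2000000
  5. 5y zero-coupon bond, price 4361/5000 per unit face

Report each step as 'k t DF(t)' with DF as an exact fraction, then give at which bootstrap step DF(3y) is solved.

1 1 9811/10000
2 2 1881/2000
3 3 1793/2000
4 4 8937/10000
5 5 4361/5000
DF(3y) is solved at step 3

step 1 [1y] zero: DF = P = 9811/10000 ≈ 0.981100
step 2 [2y] swap r/1=595/19216: DF=(1 − 595/19216·(0.981100))/(1+595/19216) = 1881/2000 ≈ 0.940500
step 3 [3y] zero: DF = P = 1793/2000 ≈ 0.896500
step 4 [4y] bond c/1=7/400: DF=(1917313/2000000 − 7/400·(0.981100+0.940500+0.896500))/(1+7/400) = 8937/10000 ≈ 0.893700
step 5 [5y] zero: DF = P = 4361/5000 ≈ 0.872200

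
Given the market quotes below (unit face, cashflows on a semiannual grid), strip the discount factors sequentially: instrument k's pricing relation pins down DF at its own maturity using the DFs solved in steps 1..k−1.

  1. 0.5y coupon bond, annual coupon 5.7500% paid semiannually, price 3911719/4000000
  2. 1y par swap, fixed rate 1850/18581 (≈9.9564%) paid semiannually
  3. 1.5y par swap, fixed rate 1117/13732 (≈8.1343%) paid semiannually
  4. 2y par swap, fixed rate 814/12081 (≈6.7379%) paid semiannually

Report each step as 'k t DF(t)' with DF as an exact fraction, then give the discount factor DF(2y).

step 1 [0.5y] bond c/2=23/800: DF=(3911719/4000000 − 23/800·(0))/(1+23/800) = 4753/5000 ≈ 0.950600
step 2 [1y] swap r/2=925/18581: DF=(1 − 925/18581·(0.950600))/(1+925/18581) = 363/400 ≈ 0.907500
step 3 [1.5y] swap r/2=1117/27464: DF=(1 − 1117/27464·(0.950600+0.907500))/(1+1117/27464) = 8883/10000 ≈ 0.888300
step 4 [2y] swap r/2=407/12081: DF=(1 − 407/12081·(0.950600+0.907500+0.888300))/(1+407/12081) = 8779/10000 ≈ 0.877900

1 1/2 4753/5000
2 1 363/400
3 3/2 8883/10000
4 2 8779/10000
DF(2y) = 8779/10000 ≈ 0.877900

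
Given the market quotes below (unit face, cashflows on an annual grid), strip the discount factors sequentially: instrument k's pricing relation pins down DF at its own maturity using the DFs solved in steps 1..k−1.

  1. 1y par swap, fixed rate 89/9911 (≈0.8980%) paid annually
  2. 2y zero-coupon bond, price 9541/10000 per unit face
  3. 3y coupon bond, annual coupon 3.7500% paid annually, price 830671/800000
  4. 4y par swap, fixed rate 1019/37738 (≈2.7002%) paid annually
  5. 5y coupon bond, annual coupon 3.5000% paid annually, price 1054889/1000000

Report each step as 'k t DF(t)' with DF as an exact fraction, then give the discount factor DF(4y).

step 1 [1y] swap r/1=89/9911: DF=(1 − 89/9911·(0))/(1+89/9911) = 9911/10000 ≈ 0.991100
step 2 [2y] zero: DF = P = 9541/10000 ≈ 0.954100
step 3 [3y] bond c/1=3/80: DF=(830671/800000 − 3/80·(0.991100+0.954100))/(1+3/80) = 1861/2000 ≈ 0.930500
step 4 [4y] swap r/1=1019/37738: DF=(1 − 1019/37738·(0.991100+0.954100+0.930500))/(1+1019/37738) = 8981/10000 ≈ 0.898100
step 5 [5y] bond c/1=7/200: DF=(1054889/1000000 − 7/200·(0.991100+0.954100+0.930500+0.898100))/(1+7/200) = 2229/2500 ≈ 0.891600

1 1 9911/10000
2 2 9541/10000
3 3 1861/2000
4 4 8981/10000
5 5 2229/2500
DF(4y) = 8981/10000 ≈ 0.898100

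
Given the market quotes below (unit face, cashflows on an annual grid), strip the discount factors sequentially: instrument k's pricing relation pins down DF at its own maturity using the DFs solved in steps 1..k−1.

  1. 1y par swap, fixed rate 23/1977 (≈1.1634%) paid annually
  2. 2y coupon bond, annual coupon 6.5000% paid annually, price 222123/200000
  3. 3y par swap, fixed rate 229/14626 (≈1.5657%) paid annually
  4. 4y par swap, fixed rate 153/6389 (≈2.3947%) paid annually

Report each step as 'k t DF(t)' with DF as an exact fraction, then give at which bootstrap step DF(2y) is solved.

1 1 1977/2000
2 2 393/400
3 3 4771/5000
4 4 4541/5000
DF(2y) is solved at step 2

step 1 [1y] swap r/1=23/1977: DF=(1 − 23/1977·(0))/(1+23/1977) = 1977/2000 ≈ 0.988500
step 2 [2y] bond c/1=13/200: DF=(222123/200000 − 13/200·(0.988500))/(1+13/200) = 393/400 ≈ 0.982500
step 3 [3y] swap r/1=229/14626: DF=(1 − 229/14626·(0.988500+0.982500))/(1+229/14626) = 4771/5000 ≈ 0.954200
step 4 [4y] swap r/1=153/6389: DF=(1 − 153/6389·(0.988500+0.982500+0.954200))/(1+153/6389) = 4541/5000 ≈ 0.908200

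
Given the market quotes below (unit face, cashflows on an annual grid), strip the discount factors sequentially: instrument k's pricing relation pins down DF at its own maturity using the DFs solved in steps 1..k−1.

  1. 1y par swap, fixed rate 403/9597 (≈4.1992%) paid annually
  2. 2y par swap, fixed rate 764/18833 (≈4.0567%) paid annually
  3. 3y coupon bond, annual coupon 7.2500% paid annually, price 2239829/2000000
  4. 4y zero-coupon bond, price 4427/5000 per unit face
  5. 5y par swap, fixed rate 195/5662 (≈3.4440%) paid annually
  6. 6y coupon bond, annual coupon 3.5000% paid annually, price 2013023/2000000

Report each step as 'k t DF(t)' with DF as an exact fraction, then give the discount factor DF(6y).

1 1 9597/10000
2 2 2309/2500
3 3 9169/10000
4 4 4427/5000
5 5 211/250
6 6 8193/10000
DF(6y) = 8193/10000 ≈ 0.819300

step 1 [1y] swap r/1=403/9597: DF=(1 − 403/9597·(0))/(1+403/9597) = 9597/10000 ≈ 0.959700
step 2 [2y] swap r/1=764/18833: DF=(1 − 764/18833·(0.959700))/(1+764/18833) = 2309/2500 ≈ 0.923600
step 3 [3y] bond c/1=29/400: DF=(2239829/2000000 − 29/400·(0.959700+0.923600))/(1+29/400) = 9169/10000 ≈ 0.916900
step 4 [4y] zero: DF = P = 4427/5000 ≈ 0.885400
step 5 [5y] swap r/1=195/5662: DF=(1 − 195/5662·(0.959700+0.923600+0.916900+0.885400))/(1+195/5662) = 211/250 ≈ 0.844000
step 6 [6y] bond c/1=7/200: DF=(2013023/2000000 − 7/200·(0.959700+0.923600+0.916900+0.885400+0.844000))/(1+7/200) = 8193/10000 ≈ 0.819300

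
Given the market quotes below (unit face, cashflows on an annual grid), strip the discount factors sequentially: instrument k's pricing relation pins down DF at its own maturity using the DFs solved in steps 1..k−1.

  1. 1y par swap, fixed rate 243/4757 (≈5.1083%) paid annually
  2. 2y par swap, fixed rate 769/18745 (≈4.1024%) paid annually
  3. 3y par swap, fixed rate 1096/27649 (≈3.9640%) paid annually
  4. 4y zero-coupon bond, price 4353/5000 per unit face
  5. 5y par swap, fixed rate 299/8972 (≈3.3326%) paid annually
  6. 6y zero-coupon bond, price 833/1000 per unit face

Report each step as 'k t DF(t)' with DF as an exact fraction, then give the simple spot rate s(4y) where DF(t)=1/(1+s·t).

step 1 [1y] swap r/1=243/4757: DF=(1 − 243/4757·(0))/(1+243/4757) = 4757/5000 ≈ 0.951400
step 2 [2y] swap r/1=769/18745: DF=(1 − 769/18745·(0.951400))/(1+769/18745) = 9231/10000 ≈ 0.923100
step 3 [3y] swap r/1=1096/27649: DF=(1 − 1096/27649·(0.951400+0.923100))/(1+1096/27649) = 1113/1250 ≈ 0.890400
step 4 [4y] zero: DF = P = 4353/5000 ≈ 0.870600
step 5 [5y] swap r/1=299/8972: DF=(1 − 299/8972·(0.951400+0.923100+0.890400+0.870600))/(1+299/8972) = 1701/2000 ≈ 0.850500
step 6 [6y] zero: DF = P = 833/1000 ≈ 0.833000

1 1 4757/5000
2 2 9231/10000
3 3 1113/1250
4 4 4353/5000
5 5 1701/2000
6 6 833/1000
s(4y) = (1/(4353/5000) − 1)/(4) = 647/17412 ≈ 3.7158%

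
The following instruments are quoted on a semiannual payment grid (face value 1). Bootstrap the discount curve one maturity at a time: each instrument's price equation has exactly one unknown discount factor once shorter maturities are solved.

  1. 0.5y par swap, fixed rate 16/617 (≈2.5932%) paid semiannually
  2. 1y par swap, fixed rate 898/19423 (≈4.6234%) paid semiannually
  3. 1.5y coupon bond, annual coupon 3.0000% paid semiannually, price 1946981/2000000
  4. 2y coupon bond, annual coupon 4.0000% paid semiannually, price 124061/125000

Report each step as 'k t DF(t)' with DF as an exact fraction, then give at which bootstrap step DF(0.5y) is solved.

step 1 [0.5y] swap r/2=8/617: DF=(1 − 8/617·(0))/(1+8/617) = 617/625 ≈ 0.987200
step 2 [1y] swap r/2=449/19423: DF=(1 − 449/19423·(0.987200))/(1+449/19423) = 9551/10000 ≈ 0.955100
step 3 [1.5y] bond c/2=3/200: DF=(1946981/2000000 − 3/200·(0.987200+0.955100))/(1+3/200) = 1163/1250 ≈ 0.930400
step 4 [2y] bond c/2=1/50: DF=(124061/125000 − 1/50·(0.987200+0.955100+0.930400))/(1+1/50) = 9167/10000 ≈ 0.916700

1 1/2 617/625
2 1 9551/10000
3 3/2 1163/1250
4 2 9167/10000
DF(0.5y) is solved at step 1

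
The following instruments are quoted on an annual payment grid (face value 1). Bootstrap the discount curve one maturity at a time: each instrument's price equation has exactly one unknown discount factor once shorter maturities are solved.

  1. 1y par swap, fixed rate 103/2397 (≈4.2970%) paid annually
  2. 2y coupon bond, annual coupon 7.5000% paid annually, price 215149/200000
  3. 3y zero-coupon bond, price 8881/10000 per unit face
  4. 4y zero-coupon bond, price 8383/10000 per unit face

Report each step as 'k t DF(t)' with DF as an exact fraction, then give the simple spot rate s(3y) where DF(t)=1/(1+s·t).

1 1 2397/2500
2 2 4669/5000
3 3 8881/10000
4 4 8383/10000
s(3y) = (1/(8881/10000) − 1)/(3) = 373/8881 ≈ 4.2000%

step 1 [1y] swap r/1=103/2397: DF=(1 − 103/2397·(0))/(1+103/2397) = 2397/2500 ≈ 0.958800
step 2 [2y] bond c/1=3/40: DF=(215149/200000 − 3/40·(0.958800))/(1+3/40) = 4669/5000 ≈ 0.933800
step 3 [3y] zero: DF = P = 8881/10000 ≈ 0.888100
step 4 [4y] zero: DF = P = 8383/10000 ≈ 0.838300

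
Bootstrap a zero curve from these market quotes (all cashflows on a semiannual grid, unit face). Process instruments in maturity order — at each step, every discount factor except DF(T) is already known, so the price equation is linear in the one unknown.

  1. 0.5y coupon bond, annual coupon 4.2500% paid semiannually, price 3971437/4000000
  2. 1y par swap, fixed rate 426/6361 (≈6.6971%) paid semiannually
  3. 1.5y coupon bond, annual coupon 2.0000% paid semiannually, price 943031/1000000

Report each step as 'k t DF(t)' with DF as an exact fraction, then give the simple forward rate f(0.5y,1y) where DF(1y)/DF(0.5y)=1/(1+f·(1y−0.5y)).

1 1/2 4861/5000
2 1 9361/10000
3 3/2 2287/2500
f(0.5y,1y) = ((4861/5000)/(9361/10000) − 1)/(1/2) = 722/9361 ≈ 7.7129%

step 1 [0.5y] bond c/2=17/800: DF=(3971437/4000000 − 17/800·(0))/(1+17/800) = 4861/5000 ≈ 0.972200
step 2 [1y] swap r/2=213/6361: DF=(1 − 213/6361·(0.972200))/(1+213/6361) = 9361/10000 ≈ 0.936100
step 3 [1.5y] bond c/2=1/100: DF=(943031/1000000 − 1/100·(0.972200+0.936100))/(1+1/100) = 2287/2500 ≈ 0.914800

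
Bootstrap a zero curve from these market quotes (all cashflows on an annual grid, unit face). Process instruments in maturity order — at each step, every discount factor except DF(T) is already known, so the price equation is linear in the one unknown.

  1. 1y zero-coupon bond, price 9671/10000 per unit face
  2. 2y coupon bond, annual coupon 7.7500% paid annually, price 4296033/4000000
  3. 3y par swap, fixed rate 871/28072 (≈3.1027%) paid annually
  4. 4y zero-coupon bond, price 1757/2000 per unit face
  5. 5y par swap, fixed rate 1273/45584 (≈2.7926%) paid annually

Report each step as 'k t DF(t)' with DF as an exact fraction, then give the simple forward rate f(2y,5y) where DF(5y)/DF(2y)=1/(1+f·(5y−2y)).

step 1 [1y] zero: DF = P = 9671/10000 ≈ 0.967100
step 2 [2y] bond c/1=31/400: DF=(4296033/4000000 − 31/400·(0.967100))/(1+31/400) = 1159/1250 ≈ 0.927200
step 3 [3y] swap r/1=871/28072: DF=(1 − 871/28072·(0.967100+0.927200))/(1+871/28072) = 9129/10000 ≈ 0.912900
step 4 [4y] zero: DF = P = 1757/2000 ≈ 0.878500
step 5 [5y] swap r/1=1273/45584: DF=(1 − 1273/45584·(0.967100+0.927200+0.912900+0.878500))/(1+1273/45584) = 8727/10000 ≈ 0.872700

1 1 9671/10000
2 2 1159/1250
3 3 9129/10000
4 4 1757/2000
5 5 8727/10000
f(2y,5y) = ((1159/1250)/(8727/10000) − 1)/(3) = 545/26181 ≈ 2.0817%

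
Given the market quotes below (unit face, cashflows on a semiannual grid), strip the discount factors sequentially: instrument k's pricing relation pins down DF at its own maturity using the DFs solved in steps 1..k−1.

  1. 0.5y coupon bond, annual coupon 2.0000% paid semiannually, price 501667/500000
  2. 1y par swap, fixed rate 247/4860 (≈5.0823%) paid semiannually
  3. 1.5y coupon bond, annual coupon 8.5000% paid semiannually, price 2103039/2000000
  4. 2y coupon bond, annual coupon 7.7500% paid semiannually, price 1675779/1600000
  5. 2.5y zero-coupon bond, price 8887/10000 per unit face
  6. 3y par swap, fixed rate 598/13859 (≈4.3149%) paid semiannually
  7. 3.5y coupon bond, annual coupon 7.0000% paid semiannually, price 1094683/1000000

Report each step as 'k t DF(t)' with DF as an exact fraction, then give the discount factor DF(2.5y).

step 1 [0.5y] bond c/2=1/100: DF=(501667/500000 − 1/100·(0))/(1+1/100) = 4967/5000 ≈ 0.993400
step 2 [1y] swap r/2=247/9720: DF=(1 − 247/9720·(0.993400))/(1+247/9720) = 4753/5000 ≈ 0.950600
step 3 [1.5y] bond c/2=17/400: DF=(2103039/2000000 − 17/400·(0.993400+0.950600))/(1+17/400) = 4647/5000 ≈ 0.929400
step 4 [2y] bond c/2=31/800: DF=(1675779/1600000 − 31/800·(0.993400+0.950600+0.929400))/(1+31/800) = 9011/10000 ≈ 0.901100
step 5 [2.5y] zero: DF = P = 8887/10000 ≈ 0.888700
step 6 [3y] swap r/2=299/13859: DF=(1 − 299/13859·(0.993400+0.950600+0.929400+0.901100+0.888700))/(1+299/13859) = 2201/2500 ≈ 0.880400
step 7 [3.5y] bond c/2=7/200: DF=(1094683/1000000 − 7/200·(0.993400+0.950600+0.929400+0.901100+0.888700+0.880400))/(1+7/200) = 4351/5000 ≈ 0.870200

1 1/2 4967/5000
2 1 4753/5000
3 3/2 4647/5000
4 2 9011/10000
5 5/2 8887/10000
6 3 2201/2500
7 7/2 4351/5000
DF(2.5y) = 8887/10000 ≈ 0.888700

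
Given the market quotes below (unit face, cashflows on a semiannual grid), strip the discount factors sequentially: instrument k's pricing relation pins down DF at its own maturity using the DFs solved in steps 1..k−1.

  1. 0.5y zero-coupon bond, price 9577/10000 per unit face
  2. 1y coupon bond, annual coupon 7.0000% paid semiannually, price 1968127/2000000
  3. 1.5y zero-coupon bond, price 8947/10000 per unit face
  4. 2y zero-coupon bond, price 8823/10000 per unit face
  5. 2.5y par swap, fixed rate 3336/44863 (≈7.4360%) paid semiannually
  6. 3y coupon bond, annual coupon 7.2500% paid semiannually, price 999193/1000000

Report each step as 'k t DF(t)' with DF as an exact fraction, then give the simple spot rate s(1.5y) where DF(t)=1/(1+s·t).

step 1 [0.5y] zero: DF = P = 9577/10000 ≈ 0.957700
step 2 [1y] bond c/2=7/200: DF=(1968127/2000000 − 7/200·(0.957700))/(1+7/200) = 574/625 ≈ 0.918400
step 3 [1.5y] zero: DF = P = 8947/10000 ≈ 0.894700
step 4 [2y] zero: DF = P = 8823/10000 ≈ 0.882300
step 5 [2.5y] swap r/2=1668/44863: DF=(1 − 1668/44863·(0.957700+0.918400+0.894700+0.882300))/(1+1668/44863) = 2083/2500 ≈ 0.833200
step 6 [3y] bond c/2=29/800: DF=(999193/1000000 − 29/800·(0.957700+0.918400+0.894700+0.882300+0.833200))/(1+29/800) = 8073/10000 ≈ 0.807300

1 1/2 9577/10000
2 1 574/625
3 3/2 8947/10000
4 2 8823/10000
5 5/2 2083/2500
6 3 8073/10000
s(1.5y) = (1/(8947/10000) − 1)/(3/2) = 702/8947 ≈ 7.8462%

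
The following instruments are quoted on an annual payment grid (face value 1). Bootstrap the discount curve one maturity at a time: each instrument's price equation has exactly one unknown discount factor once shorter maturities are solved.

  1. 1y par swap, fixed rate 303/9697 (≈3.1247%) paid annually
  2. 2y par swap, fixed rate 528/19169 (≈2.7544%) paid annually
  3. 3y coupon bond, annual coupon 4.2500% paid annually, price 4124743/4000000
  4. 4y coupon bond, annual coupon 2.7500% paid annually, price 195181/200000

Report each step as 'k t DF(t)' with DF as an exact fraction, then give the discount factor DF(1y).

step 1 [1y] swap r/1=303/9697: DF=(1 − 303/9697·(0))/(1+303/9697) = 9697/10000 ≈ 0.969700
step 2 [2y] swap r/1=528/19169: DF=(1 − 528/19169·(0.969700))/(1+528/19169) = 592/625 ≈ 0.947200
step 3 [3y] bond c/1=17/400: DF=(4124743/4000000 − 17/400·(0.969700+0.947200))/(1+17/400) = 911/1000 ≈ 0.911000
step 4 [4y] bond c/1=11/400: DF=(195181/200000 − 11/400·(0.969700+0.947200+0.911000))/(1+11/400) = 8741/10000 ≈ 0.874100

1 1 9697/10000
2 2 592/625
3 3 911/1000
4 4 8741/10000
DF(1y) = 9697/10000 ≈ 0.969700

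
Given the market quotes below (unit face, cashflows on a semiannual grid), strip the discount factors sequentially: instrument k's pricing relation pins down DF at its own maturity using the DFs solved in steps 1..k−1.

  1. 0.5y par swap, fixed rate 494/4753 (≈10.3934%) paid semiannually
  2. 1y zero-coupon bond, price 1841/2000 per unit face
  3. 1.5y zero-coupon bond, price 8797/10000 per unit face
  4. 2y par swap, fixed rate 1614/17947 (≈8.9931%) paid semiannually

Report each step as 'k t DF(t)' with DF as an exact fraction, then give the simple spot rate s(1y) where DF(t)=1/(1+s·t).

step 1 [0.5y] swap r/2=247/4753: DF=(1 − 247/4753·(0))/(1+247/4753) = 4753/5000 ≈ 0.950600
step 2 [1y] zero: DF = P = 1841/2000 ≈ 0.920500
step 3 [1.5y] zero: DF = P = 8797/10000 ≈ 0.879700
step 4 [2y] swap r/2=807/17947: DF=(1 − 807/17947·(0.950600+0.920500+0.879700))/(1+807/17947) = 4193/5000 ≈ 0.838600

1 1/2 4753/5000
2 1 1841/2000
3 3/2 8797/10000
4 2 4193/5000
s(1y) = (1/(1841/2000) − 1)/(1) = 159/1841 ≈ 8.6366%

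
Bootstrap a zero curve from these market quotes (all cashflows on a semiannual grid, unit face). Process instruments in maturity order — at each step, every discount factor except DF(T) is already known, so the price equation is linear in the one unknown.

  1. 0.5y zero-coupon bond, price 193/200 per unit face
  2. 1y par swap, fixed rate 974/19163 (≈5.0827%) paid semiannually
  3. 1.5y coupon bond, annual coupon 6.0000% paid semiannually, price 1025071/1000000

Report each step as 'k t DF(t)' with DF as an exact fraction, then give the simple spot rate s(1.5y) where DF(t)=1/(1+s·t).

step 1 [0.5y] zero: DF = P = 193/200 ≈ 0.965000
step 2 [1y] swap r/2=487/19163: DF=(1 − 487/19163·(0.965000))/(1+487/19163) = 9513/10000 ≈ 0.951300
step 3 [1.5y] bond c/2=3/100: DF=(1025071/1000000 − 3/100·(0.965000+0.951300))/(1+3/100) = 4697/5000 ≈ 0.939400

1 1/2 193/200
2 1 9513/10000
3 3/2 4697/5000
s(1.5y) = (1/(4697/5000) − 1)/(3/2) = 202/4697 ≈ 4.3006%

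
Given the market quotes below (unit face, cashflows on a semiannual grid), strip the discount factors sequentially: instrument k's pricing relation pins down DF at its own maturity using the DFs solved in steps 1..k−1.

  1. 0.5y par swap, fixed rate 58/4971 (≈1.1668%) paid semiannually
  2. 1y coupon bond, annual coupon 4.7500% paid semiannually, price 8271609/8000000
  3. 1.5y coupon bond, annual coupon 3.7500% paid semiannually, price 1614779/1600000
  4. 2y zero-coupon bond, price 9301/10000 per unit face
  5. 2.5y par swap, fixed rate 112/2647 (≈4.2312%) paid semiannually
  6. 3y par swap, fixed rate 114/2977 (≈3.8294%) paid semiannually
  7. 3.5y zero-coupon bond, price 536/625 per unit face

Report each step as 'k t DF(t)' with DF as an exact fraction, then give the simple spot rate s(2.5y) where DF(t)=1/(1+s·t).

step 1 [0.5y] swap r/2=29/4971: DF=(1 − 29/4971·(0))/(1+29/4971) = 4971/5000 ≈ 0.994200
step 2 [1y] bond c/2=19/800: DF=(8271609/8000000 − 19/800·(0.994200))/(1+19/800) = 9869/10000 ≈ 0.986900
step 3 [1.5y] bond c/2=3/160: DF=(1614779/1600000 − 3/160·(0.994200+0.986900))/(1+3/160) = 4771/5000 ≈ 0.954200
step 4 [2y] zero: DF = P = 9301/10000 ≈ 0.930100
step 5 [2.5y] swap r/2=56/2647: DF=(1 − 56/2647·(0.994200+0.986900+0.954200+0.930100))/(1+56/2647) = 562/625 ≈ 0.899200
step 6 [3y] swap r/2=57/2977: DF=(1 − 57/2977·(0.994200+0.986900+0.954200+0.930100+0.899200))/(1+57/2977) = 8917/10000 ≈ 0.891700
step 7 [3.5y] zero: DF = P = 536/625 ≈ 0.857600

1 1/2 4971/5000
2 1 9869/10000
3 3/2 4771/5000
4 2 9301/10000
5 5/2 562/625
6 3 8917/10000
7 7/2 536/625
s(2.5y) = (1/(562/625) − 1)/(5/2) = 63/1405 ≈ 4.4840%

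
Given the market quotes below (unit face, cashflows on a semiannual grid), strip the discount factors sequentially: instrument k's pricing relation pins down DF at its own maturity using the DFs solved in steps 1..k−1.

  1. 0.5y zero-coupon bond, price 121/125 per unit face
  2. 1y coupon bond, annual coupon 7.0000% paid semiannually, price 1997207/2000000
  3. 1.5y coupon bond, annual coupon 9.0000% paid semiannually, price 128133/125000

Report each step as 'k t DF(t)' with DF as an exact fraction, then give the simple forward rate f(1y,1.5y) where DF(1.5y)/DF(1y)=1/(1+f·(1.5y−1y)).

step 1 [0.5y] zero: DF = P = 121/125 ≈ 0.968000
step 2 [1y] bond c/2=7/200: DF=(1997207/2000000 − 7/200·(0.968000))/(1+7/200) = 9321/10000 ≈ 0.932100
step 3 [1.5y] bond c/2=9/200: DF=(128133/125000 − 9/200·(0.968000+0.932100))/(1+9/200) = 8991/10000 ≈ 0.899100

1 1/2 121/125
2 1 9321/10000
3 3/2 8991/10000
f(1y,1.5y) = ((9321/10000)/(8991/10000) − 1)/(1/2) = 220/2997 ≈ 7.3407%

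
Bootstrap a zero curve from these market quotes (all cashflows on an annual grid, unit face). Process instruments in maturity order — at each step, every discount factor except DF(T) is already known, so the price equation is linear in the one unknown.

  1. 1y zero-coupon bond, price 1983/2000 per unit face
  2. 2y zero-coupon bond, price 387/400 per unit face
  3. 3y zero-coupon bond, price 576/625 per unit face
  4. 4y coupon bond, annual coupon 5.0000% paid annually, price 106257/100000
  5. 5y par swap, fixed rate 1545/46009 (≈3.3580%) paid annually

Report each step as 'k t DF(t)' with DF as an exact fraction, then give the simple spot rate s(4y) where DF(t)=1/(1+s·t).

1 1 1983/2000
2 2 387/400
3 3 576/625
4 4 2187/2500
5 5 1691/2000
s(4y) = (1/(2187/2500) − 1)/(4) = 313/8748 ≈ 3.5780%

step 1 [1y] zero: DF = P = 1983/2000 ≈ 0.991500
step 2 [2y] zero: DF = P = 387/400 ≈ 0.967500
step 3 [3y] zero: DF = P = 576/625 ≈ 0.921600
step 4 [4y] bond c/1=1/20: DF=(106257/100000 − 1/20·(0.991500+0.967500+0.921600))/(1+1/20) = 2187/2500 ≈ 0.874800
step 5 [5y] swap r/1=1545/46009: DF=(1 − 1545/46009·(0.991500+0.967500+0.921600+0.874800))/(1+1545/46009) = 1691/2000 ≈ 0.845500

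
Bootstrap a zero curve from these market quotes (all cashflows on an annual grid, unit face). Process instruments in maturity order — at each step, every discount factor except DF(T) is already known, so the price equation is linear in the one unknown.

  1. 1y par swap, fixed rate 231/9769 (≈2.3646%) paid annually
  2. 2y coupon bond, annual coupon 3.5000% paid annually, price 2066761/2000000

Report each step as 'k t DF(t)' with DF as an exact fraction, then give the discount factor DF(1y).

1 1 9769/10000
2 2 4827/5000
DF(1y) = 9769/10000 ≈ 0.976900

step 1 [1y] swap r/1=231/9769: DF=(1 − 231/9769·(0))/(1+231/9769) = 9769/10000 ≈ 0.976900
step 2 [2y] bond c/1=7/200: DF=(2066761/2000000 − 7/200·(0.976900))/(1+7/200) = 4827/5000 ≈ 0.965400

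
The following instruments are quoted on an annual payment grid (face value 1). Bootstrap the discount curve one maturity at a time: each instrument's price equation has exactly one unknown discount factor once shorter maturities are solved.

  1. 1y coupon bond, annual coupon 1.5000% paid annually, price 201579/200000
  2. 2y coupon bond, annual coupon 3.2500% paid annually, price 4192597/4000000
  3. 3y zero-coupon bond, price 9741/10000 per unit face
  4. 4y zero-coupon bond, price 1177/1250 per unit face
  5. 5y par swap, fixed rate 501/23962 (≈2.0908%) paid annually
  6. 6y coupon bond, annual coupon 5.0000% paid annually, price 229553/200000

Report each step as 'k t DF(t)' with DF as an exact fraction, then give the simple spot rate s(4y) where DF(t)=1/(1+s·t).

1 1 993/1000
2 2 9839/10000
3 3 9741/10000
4 4 1177/1250
5 5 4499/5000
6 6 8649/10000
s(4y) = (1/(1177/1250) − 1)/(4) = 73/4708 ≈ 1.5506%

step 1 [1y] bond c/1=3/200: DF=(201579/200000 − 3/200·(0))/(1+3/200) = 993/1000 ≈ 0.993000
step 2 [2y] bond c/1=13/400: DF=(4192597/4000000 − 13/400·(0.993000))/(1+13/400) = 9839/10000 ≈ 0.983900
step 3 [3y] zero: DF = P = 9741/10000 ≈ 0.974100
step 4 [4y] zero: DF = P = 1177/1250 ≈ 0.941600
step 5 [5y] swap r/1=501/23962: DF=(1 − 501/23962·(0.993000+0.983900+0.974100+0.941600))/(1+501/23962) = 4499/5000 ≈ 0.899800
step 6 [6y] bond c/1=1/20: DF=(229553/200000 − 1/20·(0.993000+0.983900+0.974100+0.941600+0.899800))/(1+1/20) = 8649/10000 ≈ 0.864900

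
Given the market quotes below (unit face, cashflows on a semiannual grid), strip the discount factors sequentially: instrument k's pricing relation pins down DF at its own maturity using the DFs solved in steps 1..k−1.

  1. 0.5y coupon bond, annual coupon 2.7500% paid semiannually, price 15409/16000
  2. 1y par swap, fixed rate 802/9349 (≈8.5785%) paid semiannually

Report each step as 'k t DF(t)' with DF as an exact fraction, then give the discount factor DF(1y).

1 1/2 19/20
2 1 4599/5000
DF(1y) = 4599/5000 ≈ 0.919800

step 1 [0.5y] bond c/2=11/800: DF=(15409/16000 − 11/800·(0))/(1+11/800) = 19/20 ≈ 0.950000
step 2 [1y] swap r/2=401/9349: DF=(1 − 401/9349·(0.950000))/(1+401/9349) = 4599/5000 ≈ 0.919800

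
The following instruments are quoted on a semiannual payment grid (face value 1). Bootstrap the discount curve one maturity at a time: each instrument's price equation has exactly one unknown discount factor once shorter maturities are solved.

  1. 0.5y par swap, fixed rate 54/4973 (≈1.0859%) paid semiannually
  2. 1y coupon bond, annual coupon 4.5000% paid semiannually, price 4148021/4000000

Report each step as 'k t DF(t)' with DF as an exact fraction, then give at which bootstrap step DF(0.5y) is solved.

step 1 [0.5y] swap r/2=27/4973: DF=(1 − 27/4973·(0))/(1+27/4973) = 4973/5000 ≈ 0.994600
step 2 [1y] bond c/2=9/400: DF=(4148021/4000000 − 9/400·(0.994600))/(1+9/400) = 9923/10000 ≈ 0.992300

1 1/2 4973/5000
2 1 9923/10000
DF(0.5y) is solved at step 1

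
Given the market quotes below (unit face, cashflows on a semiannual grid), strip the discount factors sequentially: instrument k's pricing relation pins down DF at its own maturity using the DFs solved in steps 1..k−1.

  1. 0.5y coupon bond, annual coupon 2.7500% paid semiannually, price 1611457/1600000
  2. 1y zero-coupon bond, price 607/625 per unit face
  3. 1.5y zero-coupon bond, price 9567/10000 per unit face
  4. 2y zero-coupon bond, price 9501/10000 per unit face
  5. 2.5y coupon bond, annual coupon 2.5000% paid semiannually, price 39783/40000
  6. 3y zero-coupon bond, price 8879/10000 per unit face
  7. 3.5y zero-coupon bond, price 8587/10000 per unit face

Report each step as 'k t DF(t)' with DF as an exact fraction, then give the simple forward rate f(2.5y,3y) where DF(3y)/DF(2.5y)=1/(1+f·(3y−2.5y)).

1 1/2 1987/2000
2 1 607/625
3 3/2 9567/10000
4 2 9501/10000
5 5/2 1869/2000
6 3 8879/10000
7 7/2 8587/10000
f(2.5y,3y) = ((1869/2000)/(8879/10000) − 1)/(1/2) = 932/8879 ≈ 10.4967%

step 1 [0.5y] bond c/2=11/800: DF=(1611457/1600000 − 11/800·(0))/(1+11/800) = 1987/2000 ≈ 0.993500
step 2 [1y] zero: DF = P = 607/625 ≈ 0.971200
step 3 [1.5y] zero: DF = P = 9567/10000 ≈ 0.956700
step 4 [2y] zero: DF = P = 9501/10000 ≈ 0.950100
step 5 [2.5y] bond c/2=1/80: DF=(39783/40000 − 1/80·(0.993500+0.971200+0.956700+0.950100))/(1+1/80) = 1869/2000 ≈ 0.934500
step 6 [3y] zero: DF = P = 8879/10000 ≈ 0.887900
step 7 [3.5y] zero: DF = P = 8587/10000 ≈ 0.858700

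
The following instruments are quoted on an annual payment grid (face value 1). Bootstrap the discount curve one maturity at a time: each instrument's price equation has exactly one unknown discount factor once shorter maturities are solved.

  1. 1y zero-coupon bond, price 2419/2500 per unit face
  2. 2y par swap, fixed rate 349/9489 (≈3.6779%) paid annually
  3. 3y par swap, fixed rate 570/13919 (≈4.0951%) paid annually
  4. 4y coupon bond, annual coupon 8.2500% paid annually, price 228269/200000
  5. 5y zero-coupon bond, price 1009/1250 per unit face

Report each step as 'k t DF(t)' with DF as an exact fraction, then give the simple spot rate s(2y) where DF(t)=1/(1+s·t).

1 1 2419/2500
2 2 4651/5000
3 3 443/500
4 4 4211/5000
5 5 1009/1250
s(2y) = (1/(4651/5000) − 1)/(2) = 349/9302 ≈ 3.7519%

step 1 [1y] zero: DF = P = 2419/2500 ≈ 0.967600
step 2 [2y] swap r/1=349/9489: DF=(1 − 349/9489·(0.967600))/(1+349/9489) = 4651/5000 ≈ 0.930200
step 3 [3y] swap r/1=570/13919: DF=(1 − 570/13919·(0.967600+0.930200))/(1+570/13919) = 443/500 ≈ 0.886000
step 4 [4y] bond c/1=33/400: DF=(228269/200000 − 33/400·(0.967600+0.930200+0.886000))/(1+33/400) = 4211/5000 ≈ 0.842200
step 5 [5y] zero: DF = P = 1009/1250 ≈ 0.807200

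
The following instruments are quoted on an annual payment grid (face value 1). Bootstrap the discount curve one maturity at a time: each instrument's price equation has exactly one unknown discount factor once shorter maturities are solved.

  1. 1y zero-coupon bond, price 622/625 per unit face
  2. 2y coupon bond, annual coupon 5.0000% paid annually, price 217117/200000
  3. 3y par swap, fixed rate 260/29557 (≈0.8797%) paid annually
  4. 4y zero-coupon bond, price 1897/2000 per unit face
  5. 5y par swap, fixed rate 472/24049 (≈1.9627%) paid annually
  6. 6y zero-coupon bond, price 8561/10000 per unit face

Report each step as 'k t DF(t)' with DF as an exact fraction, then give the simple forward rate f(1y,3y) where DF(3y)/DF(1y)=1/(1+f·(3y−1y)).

step 1 [1y] zero: DF = P = 622/625 ≈ 0.995200
step 2 [2y] bond c/1=1/20: DF=(217117/200000 − 1/20·(0.995200))/(1+1/20) = 1973/2000 ≈ 0.986500
step 3 [3y] swap r/1=260/29557: DF=(1 − 260/29557·(0.995200+0.986500))/(1+260/29557) = 487/500 ≈ 0.974000
step 4 [4y] zero: DF = P = 1897/2000 ≈ 0.948500
step 5 [5y] swap r/1=472/24049: DF=(1 − 472/24049·(0.995200+0.986500+0.974000+0.948500))/(1+472/24049) = 566/625 ≈ 0.905600
step 6 [6y] zero: DF = P = 8561/10000 ≈ 0.856100

1 1 622/625
2 2 1973/2000
3 3 487/500
4 4 1897/2000
5 5 566/625
6 6 8561/10000
f(1y,3y) = ((622/625)/(487/500) − 1)/(2) = 53/4870 ≈ 1.0883%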